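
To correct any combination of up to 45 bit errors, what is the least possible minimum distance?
Correcting t errors requires d_min ≥ 2t + 1 = 2·45 + 1 = 91.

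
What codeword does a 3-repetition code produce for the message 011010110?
Repeat each bit 3× and concatenate:
0→000  1→111  1→111  0→000  1→111  0→000  1→111  1→111  0→000
Codeword = 000111111000111000111111000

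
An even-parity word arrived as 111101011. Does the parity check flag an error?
Sum of received bits: 1+1+1+1+0+1+0+1+1 = 7; 7 mod 2 = 1. Result is 1 ≠ 0 → error detected.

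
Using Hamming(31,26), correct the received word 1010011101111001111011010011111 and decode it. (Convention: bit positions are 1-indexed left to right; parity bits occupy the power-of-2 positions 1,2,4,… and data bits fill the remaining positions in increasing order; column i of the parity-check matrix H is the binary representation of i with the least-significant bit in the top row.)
Syndrome s = H · r^T (mod 2), r = 1010011101111001111011010011111:
  s[0] = (1010101010101010101010101010101)·(1010011101111001111011010011111) mod 2 = 1+0+1+0+0+0+1+0+0+0+1+0+1+0+0+0+1+0+1+0+1+0+0+0+0+0+1+0+1+0+1 mod 2 = 1
  s[1] = (0110011001100110011001100110011)·(1010011101111001111011010011111) mod 2 = 0+0+1+0+0+1+1+0+0+1+1+0+0+0+0+0+0+1+1+0+0+1+0+0+0+0+1+0+0+1+1 mod 2 = 1
  s[2] = (0001111000011110000111100001111)·(1010011101111001111011010011111) mod 2 = 0+0+0+0+0+1+1+0+0+0+0+1+1+0+0+0+0+0+0+0+1+1+0+0+0+0+0+1+1+1+1 mod 2 = 0
  s[3] = (0000000111111110000000011111111)·(1010011101111001111011010011111) mod 2 = 0+0+0+0+0+0+0+1+0+1+1+1+1+0+0+0+0+0+0+0+0+0+0+1+0+0+1+1+1+1+1 mod 2 = 1
  s[4] = (0000000000000001111111111111111)·(1010011101111001111011010011111) mod 2 = 0+0+0+0+0+0+0+0+0+0+0+0+0+0+0+1+1+1+1+0+1+1+0+1+0+0+1+1+1+1+1 mod 2 = 0
Syndrome = 11010
Column 11 of H equals this syndrome → error at bit 11 (1-indexed).
Flip bit 11: 1010011101111001111011010011111 → 1010011101011001111011010011111
Extract data bits at positions {3,5,6,7,9,10,11,12,13,14,15,17,18,19,20,21,22,23,24,25,26,27,28,29,30,31}: 10110101100111011010011111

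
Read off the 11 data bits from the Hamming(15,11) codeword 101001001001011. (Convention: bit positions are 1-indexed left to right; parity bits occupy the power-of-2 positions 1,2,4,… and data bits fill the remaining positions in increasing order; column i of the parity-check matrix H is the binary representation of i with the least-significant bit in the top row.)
Parity bits occupy power-of-2 positions; data bits are at positions {3,5,6,7,9,10,11,12,13,14,15} (1-indexed).
Extract: c[3]=1 c[5]=0 c[6]=1 c[7]=0 c[9]=1 c[10]=0 c[11]=0 c[12]=1 c[13]=0 c[14]=1 c[15]=1
Data = 10101001011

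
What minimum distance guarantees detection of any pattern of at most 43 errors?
Detecting e errors requires d_min ≥ e + 1 = 43 + 1 = 44.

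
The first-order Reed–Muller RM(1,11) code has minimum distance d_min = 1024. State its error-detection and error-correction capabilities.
Detection only: up to d_min − 1 = 1023 errors.
Correction: up to ⌊(d_min − 1)/2⌋ = ⌊1023/2⌋ = 511 errors.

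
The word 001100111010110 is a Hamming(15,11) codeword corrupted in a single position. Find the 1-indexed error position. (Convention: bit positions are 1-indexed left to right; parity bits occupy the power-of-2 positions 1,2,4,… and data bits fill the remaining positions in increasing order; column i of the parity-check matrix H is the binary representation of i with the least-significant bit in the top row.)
Syndrome s = H · r^T (mod 2), r = 001100111010110:
  s[0] = (101010101010101)·(001100111010110) mod 2 = 0+0+1+0+0+0+1+0+1+0+1+0+1+0+0 mod 2 = 1
  s[1] = (011001100110011)·(001100111010110) mod 2 = 0+0+1+0+0+0+1+0+0+0+1+0+0+1+0 mod 2 = 0
  s[2] = (000111100001111)·(001100111010110) mod 2 = 0+0+0+1+0+0+1+0+0+0+0+0+1+1+0 mod 2 = 0
  s[3] = (000000011111111)·(001100111010110) mod 2 = 0+0+0+0+0+0+0+1+1+0+1+0+1+1+0 mod 2 = 1
Syndrome = 1001
Column i of H is the binary representation of i, so the syndrome is the binary index of the flipped bit.
Read s = 1001 with s[0] as LSB: 1·2^0 + 0·2^1 + 0·2^2 + 1·2^3 = 9.
Error is at bit position 9.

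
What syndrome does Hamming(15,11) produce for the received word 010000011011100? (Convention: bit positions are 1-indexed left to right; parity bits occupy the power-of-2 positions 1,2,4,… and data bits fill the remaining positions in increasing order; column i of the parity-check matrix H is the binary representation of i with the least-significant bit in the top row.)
Syndrome s = H · r^T (mod 2), r = 010000011011100:
  s[0] = (101010101010101)·(010000011011100) mod 2 = 0+0+0+0+0+0+0+0+1+0+1+0+1+0+0 mod 2 = 1
  s[1] = (011001100110011)·(010000011011100) mod 2 = 0+1+0+0+0+0+0+0+0+0+1+0+0+0+0 mod 2 = 0
  s[2] = (000111100001111)·(010000011011100) mod 2 = 0+0+0+0+0+0+0+0+0+0+0+1+1+0+0 mod 2 = 0
  s[3] = (000000011111111)·(010000011011100) mod 2 = 0+0+0+0+0+0+0+1+1+0+1+1+1+0+0 mod 2 = 1
Syndrome = 1001
Non-zero syndrome: error at position 9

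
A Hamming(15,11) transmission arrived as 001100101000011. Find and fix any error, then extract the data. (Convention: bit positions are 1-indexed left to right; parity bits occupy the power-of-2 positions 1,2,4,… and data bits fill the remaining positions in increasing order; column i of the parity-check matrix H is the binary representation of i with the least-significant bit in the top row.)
Syndrome s = H · r^T (mod 2), r = 001100101000011:
  s[0] = (101010101010101)·(001100101000011) mod 2 = 0+0+1+0+0+0+1+0+1+0+0+0+0+0+1 mod 2 = 0
  s[1] = (011001100110011)·(001100101000011) mod 2 = 0+0+1+0+0+0+1+0+0+0+0+0+0+1+1 mod 2 = 0
  s[2] = (000111100001111)·(001100101000011) mod 2 = 0+0+0+1+0+0+1+0+0+0+0+0+0+1+1 mod 2 = 0
  s[3] = (000000011111111)·(001100101000011) mod 2 = 0+0+0+0+0+0+0+0+1+0+0+0+0+1+1 mod 2 = 1
Syndrome = 0001
Column 8 of H equals this syndrome → error at bit 8 (1-indexed).
Flip bit 8: 001100101000011 → 001100111000011
Extract data bits at positions {3,5,6,7,9,10,11,12,13,14,15}: 10011000011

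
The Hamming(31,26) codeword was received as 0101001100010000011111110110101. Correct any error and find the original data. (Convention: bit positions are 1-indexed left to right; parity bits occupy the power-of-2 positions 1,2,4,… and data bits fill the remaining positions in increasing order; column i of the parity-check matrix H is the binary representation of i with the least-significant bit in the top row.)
Syndrome s = H · r^T (mod 2), r = 0101001100010000011111110110101:
  s[0] = (1010101010101010101010101010101)·(0101001100010000011111110110101) mod 2 = 0+0+0+0+0+0+1+0+0+0+0+0+0+0+0+0+0+0+1+0+1+0+1+0+0+0+1+0+1+0+1 mod 2 = 1
  s[1] = (0110011001100110011001100110011)·(0101001100010000011111110110101) mod 2 = 0+1+0+0+0+0+1+0+0+0+0+0+0+0+0+0+0+1+1+0+0+1+1+0+0+1+1+0+0+0+1 mod 2 = 1
  s[2] = (0001111000011110000111100001111)·(0101001100010000011111110110101) mod 2 = 0+0+0+1+0+0+1+0+0+0+0+1+0+0+0+0+0+0+0+1+1+1+1+0+0+0+0+0+1+0+1 mod 2 = 1
  s[3] = (0000000111111110000000011111111)·(0101001100010000011111110110101) mod 2 = 0+0+0+0+0+0+0+1+0+0+0+1+0+0+0+0+0+0+0+0+0+0+0+1+0+1+1+0+1+0+1 mod 2 = 1
  s[4] = (0000000000000001111111111111111)·(0101001100010000011111110110101) mod 2 = 0+0+0+0+0+0+0+0+0+0+0+0+0+0+0+0+0+1+1+1+1+1+1+1+0+1+1+0+1+0+1 mod 2 = 1
Syndrome = 11111
Column 31 of H equals this syndrome → error at bit 31 (1-indexed).
Flip bit 31: 0101001100010000011111110110101 → 0101001100010000011111110110100
Extract data bits at positions {3,5,6,7,9,10,11,12,13,14,15,17,18,19,20,21,22,23,24,25,26,27,28,29,30,31}: 00010001000011111110110100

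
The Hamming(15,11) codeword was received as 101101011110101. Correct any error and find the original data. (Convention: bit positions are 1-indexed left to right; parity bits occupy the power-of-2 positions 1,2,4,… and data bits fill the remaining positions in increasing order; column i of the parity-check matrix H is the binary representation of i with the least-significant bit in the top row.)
Syndrome s = H · r^T (mod 2), r = 101101011110101:
  s[0] = (101010101010101)·(101101011110101) mod 2 = 1+0+1+0+0+0+0+0+1+0+1+0+1+0+1 mod 2 = 0
  s[1] = (011001100110011)·(101101011110101) mod 2 = 0+0+1+0+0+1+0+0+0+1+1+0+0+0+1 mod 2 = 1
  s[2] = (000111100001111)·(101101011110101) mod 2 = 0+0+0+1+0+1+0+0+0+0+0+0+1+0+1 mod 2 = 0
  s[3] = (000000011111111)·(101101011110101) mod 2 = 0+0+0+0+0+0+0+1+1+1+1+0+1+0+1 mod 2 = 0
Syndrome = 0100
Column 2 of H equals this syndrome → error at bit 2 (1-indexed).
Flip bit 2: 101101011110101 → 111101011110101
Extract data bits at positions {3,5,6,7,9,10,11,12,13,14,15}: 10101110101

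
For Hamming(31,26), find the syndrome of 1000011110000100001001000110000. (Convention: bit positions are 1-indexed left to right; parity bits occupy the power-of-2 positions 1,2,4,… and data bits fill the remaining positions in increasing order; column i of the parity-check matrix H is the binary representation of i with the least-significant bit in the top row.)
Syndrome s = H · r^T (mod 2), r = 1000011110000100001001000110000:
  s[0] = (1010101010101010101010101010101)·(1000011110000100001001000110000) mod 2 = 1+0+0+0+0+0+1+0+1+0+0+0+0+0+0+0+0+0+1+0+0+0+0+0+0+0+1+0+0+0+0 mod 2 = 1
  s[1] = (0110011001100110011001100110011)·(1000011110000100001001000110000) mod 2 = 0+0+0+0+0+1+1+0+0+0+0+0+0+1+0+0+0+0+1+0+0+1+0+0+0+1+1+0+0+0+0 mod 2 = 1
  s[2] = (0001111000011110000111100001111)·(1000011110000100001001000110000) mod 2 = 0+0+0+0+0+1+1+0+0+0+0+0+0+1+0+0+0+0+0+0+0+1+0+0+0+0+0+0+0+0+0 mod 2 = 0
  s[3] = (0000000111111110000000011111111)·(1000011110000100001001000110000) mod 2 = 0+0+0+0+0+0+0+1+1+0+0+0+0+1+0+0+0+0+0+0+0+0+0+0+0+1+1+0+0+0+0 mod 2 = 1
  s[4] = (0000000000000001111111111111111)·(1000011110000100001001000110000) mod 2 = 0+0+0+0+0+0+0+0+0+0+0+0+0+0+0+0+0+0+1+0+0+1+0+0+0+1+1+0+0+0+0 mod 2 = 0
Syndrome = 11010
Non-zero syndrome: error at position 11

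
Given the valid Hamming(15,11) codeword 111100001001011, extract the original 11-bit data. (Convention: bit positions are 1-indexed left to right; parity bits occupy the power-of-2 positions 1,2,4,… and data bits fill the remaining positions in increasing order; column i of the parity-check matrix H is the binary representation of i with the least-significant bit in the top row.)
Parity bits occupy power-of-2 positions; data bits are at positions {3,5,6,7,9,10,11,12,13,14,15} (1-indexed).
Extract: c[3]=1 c[5]=0 c[6]=0 c[7]=0 c[9]=1 c[10]=0 c[11]=0 c[12]=1 c[13]=0 c[14]=1 c[15]=1
Data = 10001001011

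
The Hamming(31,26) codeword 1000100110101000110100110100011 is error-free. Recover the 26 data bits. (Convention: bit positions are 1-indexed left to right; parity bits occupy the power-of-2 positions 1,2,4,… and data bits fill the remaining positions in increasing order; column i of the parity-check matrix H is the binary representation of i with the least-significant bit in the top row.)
Parity bits occupy power-of-2 positions; data bits are at positions {3,5,6,7,9,10,11,12,13,14,15,17,18,19,20,21,22,23,24,25,26,27,28,29,30,31} (1-indexed).
Extract: c[3]=0 c[5]=1 c[6]=0 c[7]=0 c[9]=1 c[10]=0 c[11]=1 c[12]=0 c[13]=1 c[14]=0 c[15]=0 c[17]=1 c[18]=1 c[19]=0 c[20]=1 c[21]=0 c[22]=0 c[23]=1 c[24]=1 c[25]=0 c[26]=1 c[27]=0 c[28]=0 c[29]=0 c[30]=1 c[31]=1
Data = 01001010100110100110100011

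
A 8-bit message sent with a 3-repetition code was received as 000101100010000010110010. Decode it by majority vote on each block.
Split into 3-bit blocks and majority-vote each:
  block 1 = 000: 0 ones, 3 zeros → 0
  block 2 = 101: 2 ones, 1 zeros → 1
  block 3 = 100: 1 ones, 2 zeros → 0
  block 4 = 010: 1 ones, 2 zeros → 0
  block 5 = 000: 0 ones, 3 zeros → 0
  block 6 = 010: 1 ones, 2 zeros → 0
  block 7 = 110: 2 ones, 1 zeros → 1
  block 8 = 010: 1 ones, 2 zeros → 0
Decoded = 01000010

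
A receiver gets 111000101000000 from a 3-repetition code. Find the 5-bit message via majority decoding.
Split into 3-bit blocks and majority-vote each:
  block 1 = 111: 3 ones, 0 zeros → 1
  block 2 = 000: 0 ones, 3 zeros → 0
  block 3 = 101: 2 ones, 1 zeros → 1
  block 4 = 000: 0 ones, 3 zeros → 0
  block 5 = 000: 0 ones, 3 zeros → 0
Decoded = 10100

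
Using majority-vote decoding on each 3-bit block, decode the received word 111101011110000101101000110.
Split into 3-bit blocks and majority-vote each:
  block 1 = 111: 3 ones, 0 zeros → 1
  block 2 = 101: 2 ones, 1 zeros → 1
  block 3 = 011: 2 ones, 1 zeros → 1
  block 4 = 110: 2 ones, 1 zeros → 1
  block 5 = 000: 0 ones, 3 zeros → 0
  block 6 = 101: 2 ones, 1 zeros → 1
  block 7 = 101: 2 ones, 1 zeros → 1
  block 8 = 000: 0 ones, 3 zeros → 0
  block 9 = 110: 2 ones, 1 zeros → 1
Decoded = 111101101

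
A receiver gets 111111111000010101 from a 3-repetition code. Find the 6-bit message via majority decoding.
Split into 3-bit blocks and majority-vote each:
  block 1 = 111: 3 ones, 0 zeros → 1
  block 2 = 111: 3 ones, 0 zeros → 1
  block 3 = 111: 3 ones, 0 zeros → 1
  block 4 = 000: 0 ones, 3 zeros → 0
  block 5 = 010: 1 ones, 2 zeros → 0
  block 6 = 101: 2 ones, 1 zeros → 1
Decoded = 111001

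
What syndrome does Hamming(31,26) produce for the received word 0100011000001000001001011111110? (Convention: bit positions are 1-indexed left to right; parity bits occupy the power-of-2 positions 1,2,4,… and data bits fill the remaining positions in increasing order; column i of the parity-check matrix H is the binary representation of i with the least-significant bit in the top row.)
Syndrome s = H · r^T (mod 2), r = 0100011000001000001001011111110:
  s[0] = (1010101010101010101010101010101)·(0100011000001000001001011111110) mod 2 = 0+0+0+0+0+0+1+0+0+0+0+0+1+0+0+0+0+0+1+0+0+0+0+0+1+0+1+0+1+0+0 mod 2 = 0
  s[1] = (0110011001100110011001100110011)·(0100011000001000001001011111110) mod 2 = 0+1+0+0+0+1+1+0+0+0+0+0+0+0+0+0+0+0+1+0+0+1+0+0+0+1+1+0+0+1+0 mod 2 = 0
  s[2] = (0001111000011110000111100001111)·(0100011000001000001001011111110) mod 2 = 0+0+0+0+0+1+1+0+0+0+0+0+1+0+0+0+0+0+0+0+0+1+0+0+0+0+0+1+1+1+0 mod 2 = 1
  s[3] = (0000000111111110000000011111111)·(0100011000001000001001011111110) mod 2 = 0+0+0+0+0+0+0+0+0+0+0+0+1+0+0+0+0+0+0+0+0+0+0+1+1+1+1+1+1+1+0 mod 2 = 0
  s[4] = (0000000000000001111111111111111)·(0100011000001000001001011111110) mod 2 = 0+0+0+0+0+0+0+0+0+0+0+0+0+0+0+0+0+0+1+0+0+1+0+1+1+1+1+1+1+1+0 mod 2 = 1
Syndrome = 00101
Non-zero syndrome: error at position 20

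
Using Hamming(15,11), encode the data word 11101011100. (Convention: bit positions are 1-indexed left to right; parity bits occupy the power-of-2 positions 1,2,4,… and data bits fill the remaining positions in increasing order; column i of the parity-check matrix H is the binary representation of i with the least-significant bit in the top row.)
Codeword c = d · G (mod 2), d = 11101011100:
  c[0] = d·G[:,0] = (11101011100)·(11011010101) mod 2 = 1+1+0+0+1+0+1+0+1+0+0 mod 2 = 1
  c[1] = d·G[:,1] = (11101011100)·(10110110011) mod 2 = 1+0+1+0+0+0+1+0+0+0+0 mod 2 = 1
  c[2] = d·G[:,2] = (11101011100)·(10000000000) mod 2 = 1+0+0+0+0+0+0+0+0+0+0 mod 2 = 1
  c[3] = d·G[:,3] = (11101011100)·(01110001111) mod 2 = 0+1+1+0+0+0+0+1+1+0+0 mod 2 = 0
  c[4] = d·G[:,4] = (11101011100)·(01000000000) mod 2 = 0+1+0+0+0+0+0+0+0+0+0 mod 2 = 1
  c[5] = d·G[:,5] = (11101011100)·(00100000000) mod 2 = 0+0+1+0+0+0+0+0+0+0+0 mod 2 = 1
  c[6] = d·G[:,6] = (11101011100)·(00010000000) mod 2 = 0+0+0+0+0+0+0+0+0+0+0 mod 2 = 0
  c[7] = d·G[:,7] = (11101011100)·(00001111111) mod 2 = 0+0+0+0+1+0+1+1+1+0+0 mod 2 = 0
  c[8] = d·G[:,8] = (11101011100)·(00001000000) mod 2 = 0+0+0+0+1+0+0+0+0+0+0 mod 2 = 1
  c[9] = d·G[:,9] = (11101011100)·(00000100000) mod 2 = 0+0+0+0+0+0+0+0+0+0+0 mod 2 = 0
  c[10] = d·G[:,10] = (11101011100)·(00000010000) mod 2 = 0+0+0+0+0+0+1+0+0+0+0 mod 2 = 1
  c[11] = d·G[:,11] = (11101011100)·(00000001000) mod 2 = 0+0+0+0+0+0+0+1+0+0+0 mod 2 = 1
  c[12] = d·G[:,12] = (11101011100)·(00000000100) mod 2 = 0+0+0+0+0+0+0+0+1+0+0 mod 2 = 1
  c[13] = d·G[:,13] = (11101011100)·(00000000010) mod 2 = 0+0+0+0+0+0+0+0+0+0+0 mod 2 = 0
  c[14] = d·G[:,14] = (11101011100)·(00000000001) mod 2 = 0+0+0+0+0+0+0+0+0+0+0 mod 2 = 0
Codeword = 111011001011100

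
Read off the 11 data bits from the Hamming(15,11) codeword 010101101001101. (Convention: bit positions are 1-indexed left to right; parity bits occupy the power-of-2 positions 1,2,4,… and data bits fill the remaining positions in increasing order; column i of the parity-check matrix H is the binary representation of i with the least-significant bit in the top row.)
Parity bits occupy power-of-2 positions; data bits are at positions {3,5,6,7,9,10,11,12,13,14,15} (1-indexed).
Extract: c[3]=0 c[5]=0 c[6]=1 c[7]=1 c[9]=1 c[10]=0 c[11]=0 c[12]=1 c[13]=1 c[14]=0 c[15]=1
Data = 00111001101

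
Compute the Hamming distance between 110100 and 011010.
XOR = 101110, count of 1s = 4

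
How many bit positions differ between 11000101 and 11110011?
XOR = 00110110, count of 1s = 4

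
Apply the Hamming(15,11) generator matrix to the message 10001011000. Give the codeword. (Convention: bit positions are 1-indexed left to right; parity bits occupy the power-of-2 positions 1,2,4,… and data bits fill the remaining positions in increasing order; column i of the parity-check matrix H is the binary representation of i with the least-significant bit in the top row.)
Codeword c = d · G (mod 2), d = 10001011000:
  c[0] = d·G[:,0] = (10001011000)·(11011010101) mod 2 = 1+0+0+0+1+0+1+0+0+0+0 mod 2 = 1
  c[1] = d·G[:,1] = (10001011000)·(10110110011) mod 2 = 1+0+0+0+0+0+1+0+0+0+0 mod 2 = 0
  c[2] = d·G[:,2] = (10001011000)·(10000000000) mod 2 = 1+0+0+0+0+0+0+0+0+0+0 mod 2 = 1
  c[3] = d·G[:,3] = (10001011000)·(01110001111) mod 2 = 0+0+0+0+0+0+0+1+0+0+0 mod 2 = 1
  c[4] = d·G[:,4] = (10001011000)·(01000000000) mod 2 = 0+0+0+0+0+0+0+0+0+0+0 mod 2 = 0
  c[5] = d·G[:,5] = (10001011000)·(00100000000) mod 2 = 0+0+0+0+0+0+0+0+0+0+0 mod 2 = 0
  c[6] = d·G[:,6] = (10001011000)·(00010000000) mod 2 = 0+0+0+0+0+0+0+0+0+0+0 mod 2 = 0
  c[7] = d·G[:,7] = (10001011000)·(00001111111) mod 2 = 0+0+0+0+1+0+1+1+0+0+0 mod 2 = 1
  c[8] = d·G[:,8] = (10001011000)·(00001000000) mod 2 = 0+0+0+0+1+0+0+0+0+0+0 mod 2 = 1
  c[9] = d·G[:,9] = (10001011000)·(00000100000) mod 2 = 0+0+0+0+0+0+0+0+0+0+0 mod 2 = 0
  c[10] = d·G[:,10] = (10001011000)·(00000010000) mod 2 = 0+0+0+0+0+0+1+0+0+0+0 mod 2 = 1
  c[11] = d·G[:,11] = (10001011000)·(00000001000) mod 2 = 0+0+0+0+0+0+0+1+0+0+0 mod 2 = 1
  c[12] = d·G[:,12] = (10001011000)·(00000000100) mod 2 = 0+0+0+0+0+0+0+0+0+0+0 mod 2 = 0
  c[13] = d·G[:,13] = (10001011000)·(00000000010) mod 2 = 0+0+0+0+0+0+0+0+0+0+0 mod 2 = 0
  c[14] = d·G[:,14] = (10001011000)·(00000000001) mod 2 = 0+0+0+0+0+0+0+0+0+0+0 mod 2 = 0
Codeword = 101100011011000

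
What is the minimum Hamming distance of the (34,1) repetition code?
d_min = 34 (the only two codewords are 0…0 and 1…1, differing in all 34 positions).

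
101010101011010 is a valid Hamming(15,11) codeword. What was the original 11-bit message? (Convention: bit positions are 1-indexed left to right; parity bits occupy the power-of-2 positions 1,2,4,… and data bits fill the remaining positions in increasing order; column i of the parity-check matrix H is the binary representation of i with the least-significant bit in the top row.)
Parity bits occupy power-of-2 positions; data bits are at positions {3,5,6,7,9,10,11,12,13,14,15} (1-indexed).
Extract: c[3]=1 c[5]=1 c[6]=0 c[7]=1 c[9]=1 c[10]=0 c[11]=1 c[12]=1 c[13]=0 c[14]=1 c[15]=0
Data = 11011011010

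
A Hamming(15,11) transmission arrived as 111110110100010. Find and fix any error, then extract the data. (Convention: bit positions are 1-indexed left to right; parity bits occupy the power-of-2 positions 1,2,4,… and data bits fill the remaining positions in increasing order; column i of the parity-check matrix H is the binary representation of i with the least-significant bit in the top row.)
Syndrome s = H · r^T (mod 2), r = 111110110100010:
  s[0] = (101010101010101)·(111110110100010) mod 2 = 1+0+1+0+1+0+1+0+0+0+0+0+0+0+0 mod 2 = 0
  s[1] = (011001100110011)·(111110110100010) mod 2 = 0+1+1+0+0+0+1+0+0+1+0+0+0+1+0 mod 2 = 1
  s[2] = (000111100001111)·(111110110100010) mod 2 = 0+0+0+1+1+0+1+0+0+0+0+0+0+1+0 mod 2 = 0
  s[3] = (000000011111111)·(111110110100010) mod 2 = 0+0+0+0+0+0+0+1+0+1+0+0+0+1+0 mod 2 = 1
Syndrome = 0101
Column 10 of H equals this syndrome → error at bit 10 (1-indexed).
Flip bit 10: 111110110100010 → 111110110000010
Extract data bits at positions {3,5,6,7,9,10,11,12,13,14,15}: 11010000010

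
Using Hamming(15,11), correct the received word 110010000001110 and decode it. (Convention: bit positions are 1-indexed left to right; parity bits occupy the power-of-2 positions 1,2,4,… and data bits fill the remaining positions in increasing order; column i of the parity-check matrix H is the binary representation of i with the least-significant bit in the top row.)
Syndrome s = H · r^T (mod 2), r = 110010000001110:
  s[0] = (101010101010101)·(110010000001110) mod 2 = 1+0+0+0+1+0+0+0+0+0+0+0+1+0+0 mod 2 = 1
  s[1] = (011001100110011)·(110010000001110) mod 2 = 0+1+0+0+0+0+0+0+0+0+0+0+0+1+0 mod 2 = 0
  s[2] = (000111100001111)·(110010000001110) mod 2 = 0+0+0+0+1+0+0+0+0+0+0+1+1+1+0 mod 2 = 0
  s[3] = (000000011111111)·(110010000001110) mod 2 = 0+0+0+0+0+0+0+0+0+0+0+1+1+1+0 mod 2 = 1
Syndrome = 1001
Column 9 of H equals this syndrome → error at bit 9 (1-indexed).
Flip bit 9: 110010000001110 → 110010001001110
Extract data bits at positions {3,5,6,7,9,10,11,12,13,14,15}: 01001001110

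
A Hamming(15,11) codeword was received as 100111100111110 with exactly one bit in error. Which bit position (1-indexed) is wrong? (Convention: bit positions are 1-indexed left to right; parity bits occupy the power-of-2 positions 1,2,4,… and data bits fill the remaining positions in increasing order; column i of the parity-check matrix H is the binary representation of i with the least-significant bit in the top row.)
Syndrome s = H · r^T (mod 2), r = 100111100111110:
  s[0] = (101010101010101)·(100111100111110) mod 2 = 1+0+0+0+1+0+1+0+0+0+1+0+1+0+0 mod 2 = 1
  s[1] = (011001100110011)·(100111100111110) mod 2 = 0+0+0+0+0+1+1+0+0+1+1+0+0+1+0 mod 2 = 1
  s[2] = (000111100001111)·(100111100111110) mod 2 = 0+0+0+1+1+1+1+0+0+0+0+1+1+1+0 mod 2 = 1
  s[3] = (000000011111111)·(100111100111110) mod 2 = 0+0+0+0+0+0+0+0+0+1+1+1+1+1+0 mod 2 = 1
Syndrome = 1111
Column i of H is the binary representation of i, so the syndrome is the binary index of the flipped bit.
Read s = 1111 with s[0] as LSB: 1·2^0 + 1·2^1 + 1·2^2 + 1·2^3 = 15.
Error is at bit position 15.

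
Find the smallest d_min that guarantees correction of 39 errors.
Correcting t errors requires d_min ≥ 2t + 1 = 2·39 + 1 = 79.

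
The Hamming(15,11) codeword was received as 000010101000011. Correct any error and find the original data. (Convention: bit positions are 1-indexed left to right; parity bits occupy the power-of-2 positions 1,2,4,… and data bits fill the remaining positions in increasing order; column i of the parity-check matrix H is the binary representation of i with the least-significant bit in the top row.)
Syndrome s = H · r^T (mod 2), r = 000010101000011:
  s[0] = (101010101010101)·(000010101000011) mod 2 = 0+0+0+0+1+0+1+0+1+0+0+0+0+0+1 mod 2 = 0
  s[1] = (011001100110011)·(000010101000011) mod 2 = 0+0+0+0+0+0+1+0+0+0+0+0+0+1+1 mod 2 = 1
  s[2] = (000111100001111)·(000010101000011) mod 2 = 0+0+0+0+1+0+1+0+0+0+0+0+0+1+1 mod 2 = 0
  s[3] = (000000011111111)·(000010101000011) mod 2 = 0+0+0+0+0+0+0+0+1+0+0+0+0+1+1 mod 2 = 1
Syndrome = 0101
Column 10 of H equals this syndrome → error at bit 10 (1-indexed).
Flip bit 10: 000010101000011 → 000010101100011
Extract data bits at positions {3,5,6,7,9,10,11,12,13,14,15}: 01011100011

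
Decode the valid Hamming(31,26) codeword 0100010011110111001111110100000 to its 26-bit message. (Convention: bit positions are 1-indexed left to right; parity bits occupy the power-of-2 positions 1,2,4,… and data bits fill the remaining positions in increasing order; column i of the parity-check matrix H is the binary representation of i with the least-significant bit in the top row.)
Parity bits occupy power-of-2 positions; data bits are at positions {3,5,6,7,9,10,11,12,13,14,15,17,18,19,20,21,22,23,24,25,26,27,28,29,30,31} (1-indexed).
Extract: c[3]=0 c[5]=0 c[6]=1 c[7]=0 c[9]=1 c[10]=1 c[11]=1 c[12]=1 c[13]=0 c[14]=1 c[15]=1 c[17]=0 c[18]=0 c[19]=1 c[20]=1 c[21]=1 c[22]=1 c[23]=1 c[24]=1 c[25]=0 c[26]=1 c[27]=0 c[28]=0 c[29]=0 c[30]=0 c[31]=0
Data = 00101111011001111110100000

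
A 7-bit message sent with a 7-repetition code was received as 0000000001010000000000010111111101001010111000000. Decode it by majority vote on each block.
Split into 7-bit blocks and majority-vote each:
  block 1 = 0000000: 0 ones, 7 zeros → 0
  block 2 = 0010100: 2 ones, 5 zeros → 0
  block 3 = 0000000: 0 ones, 7 zeros → 0
  block 4 = 0010111: 4 ones, 3 zeros → 1
  block 5 = 1111010: 5 ones, 2 zeros → 1
  block 6 = 0101011: 4 ones, 3 zeros → 1
  block 7 = 1000000: 1 ones, 6 zeros → 0
Decoded = 0001110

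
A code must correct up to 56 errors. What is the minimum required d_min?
Correcting t errors requires d_min ≥ 2t + 1 = 2·56 + 1 = 113.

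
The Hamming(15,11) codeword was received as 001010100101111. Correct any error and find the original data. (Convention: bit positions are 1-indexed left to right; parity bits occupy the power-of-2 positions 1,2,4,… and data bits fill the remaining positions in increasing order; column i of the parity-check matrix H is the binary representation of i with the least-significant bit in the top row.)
Syndrome s = H · r^T (mod 2), r = 001010100101111:
  s[0] = (101010101010101)·(001010100101111) mod 2 = 0+0+1+0+1+0+1+0+0+0+0+0+1+0+1 mod 2 = 1
  s[1] = (011001100110011)·(001010100101111) mod 2 = 0+0+1+0+0+0+1+0+0+1+0+0+0+1+1 mod 2 = 1
  s[2] = (000111100001111)·(001010100101111) mod 2 = 0+0+0+0+1+0+1+0+0+0+0+1+1+1+1 mod 2 = 0
  s[3] = (000000011111111)·(001010100101111) mod 2 = 0+0+0+0+0+0+0+0+0+1+0+1+1+1+1 mod 2 = 1
Syndrome = 1101
Column 11 of H equals this syndrome → error at bit 11 (1-indexed).
Flip bit 11: 001010100101111 → 001010100111111
Extract data bits at positions {3,5,6,7,9,10,11,12,13,14,15}: 11010111111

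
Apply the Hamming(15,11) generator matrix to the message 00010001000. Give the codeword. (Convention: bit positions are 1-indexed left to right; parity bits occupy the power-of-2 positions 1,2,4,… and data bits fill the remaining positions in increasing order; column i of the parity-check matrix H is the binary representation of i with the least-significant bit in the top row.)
Codeword c = d · G (mod 2), d = 00010001000:
  c[0] = d·G[:,0] = (00010001000)·(11011010101) mod 2 = 0+0+0+1+0+0+0+0+0+0+0 mod 2 = 1
  c[1] = d·G[:,1] = (00010001000)·(10110110011) mod 2 = 0+0+0+1+0+0+0+0+0+0+0 mod 2 = 1
  c[2] = d·G[:,2] = (00010001000)·(10000000000) mod 2 = 0+0+0+0+0+0+0+0+0+0+0 mod 2 = 0
  c[3] = d·G[:,3] = (00010001000)·(01110001111) mod 2 = 0+0+0+1+0+0+0+1+0+0+0 mod 2 = 0
  c[4] = d·G[:,4] = (00010001000)·(01000000000) mod 2 = 0+0+0+0+0+0+0+0+0+0+0 mod 2 = 0
  c[5] = d·G[:,5] = (00010001000)·(00100000000) mod 2 = 0+0+0+0+0+0+0+0+0+0+0 mod 2 = 0
  c[6] = d·G[:,6] = (00010001000)·(00010000000) mod 2 = 0+0+0+1+0+0+0+0+0+0+0 mod 2 = 1
  c[7] = d·G[:,7] = (00010001000)·(00001111111) mod 2 = 0+0+0+0+0+0+0+1+0+0+0 mod 2 = 1
  c[8] = d·G[:,8] = (00010001000)·(00001000000) mod 2 = 0+0+0+0+0+0+0+0+0+0+0 mod 2 = 0
  c[9] = d·G[:,9] = (00010001000)·(00000100000) mod 2 = 0+0+0+0+0+0+0+0+0+0+0 mod 2 = 0
  c[10] = d·G[:,10] = (00010001000)·(00000010000) mod 2 = 0+0+0+0+0+0+0+0+0+0+0 mod 2 = 0
  c[11] = d·G[:,11] = (00010001000)·(00000001000) mod 2 = 0+0+0+0+0+0+0+1+0+0+0 mod 2 = 1
  c[12] = d·G[:,12] = (00010001000)·(00000000100) mod 2 = 0+0+0+0+0+0+0+0+0+0+0 mod 2 = 0
  c[13] = d·G[:,13] = (00010001000)·(00000000010) mod 2 = 0+0+0+0+0+0+0+0+0+0+0 mod 2 = 0
  c[14] = d·G[:,14] = (00010001000)·(00000000001) mod 2 = 0+0+0+0+0+0+0+0+0+0+0 mod 2 = 0
Codeword = 110000110001000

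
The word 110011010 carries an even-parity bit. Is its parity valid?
Sum of all bits: 1+1+0+0+1+1+0+1+0 = 5; 5 mod 2 = 1. Result is 1 → parity error detected.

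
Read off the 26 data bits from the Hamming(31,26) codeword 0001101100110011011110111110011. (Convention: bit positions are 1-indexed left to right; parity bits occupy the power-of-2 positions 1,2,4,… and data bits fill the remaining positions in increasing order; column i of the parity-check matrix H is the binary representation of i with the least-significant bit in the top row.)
Parity bits occupy power-of-2 positions; data bits are at positions {3,5,6,7,9,10,11,12,13,14,15,17,18,19,20,21,22,23,24,25,26,27,28,29,30,31} (1-indexed).
Extract: c[3]=0 c[5]=1 c[6]=0 c[7]=1 c[9]=0 c[10]=0 c[11]=1 c[12]=1 c[13]=0 c[14]=0 c[15]=1 c[17]=0 c[18]=1 c[19]=1 c[20]=1 c[21]=1 c[22]=0 c[23]=1 c[24]=1 c[25]=1 c[26]=1 c[27]=1 c[28]=0 c[29]=0 c[30]=1 c[31]=1
Data = 01010011001011110111110011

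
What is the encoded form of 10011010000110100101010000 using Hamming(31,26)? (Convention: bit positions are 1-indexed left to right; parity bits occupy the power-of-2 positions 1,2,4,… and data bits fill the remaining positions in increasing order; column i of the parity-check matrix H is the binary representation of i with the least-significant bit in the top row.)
Codeword c = d · G (mod 2), d = 10011010000110100101010000:
  c[0] = d·G[:,0] = (10011010000110100101010000)·(11011010101101010101010101) mod 2 = 1+0+0+1+1+0+1+0+0+0+0+1+0+0+0+0+0+1+0+1+0+1+0+0+0+0 mod 2 = 0
  c[1] = d·G[:,1] = (10011010000110100101010000)·(10110110011011001100110011) mod 2 = 1+0+0+1+0+0+1+0+0+0+0+0+1+0+0+0+0+1+0+0+0+1+0+0+0+0 mod 2 = 0
  c[2] = d·G[:,2] = (10011010000110100101010000)·(10000000000000000000000000) mod 2 = 1+0+0+0+0+0+0+0+0+0+0+0+0+0+0+0+0+0+0+0+0+0+0+0+0+0 mod 2 = 1
  c[3] = d·G[:,3] = (10011010000110100101010000)·(01110001111000111100001111) mod 2 = 0+0+0+1+0+0+0+0+0+0+0+0+0+0+1+0+0+1+0+0+0+0+0+0+0+0 mod 2 = 1
  c[4] = d·G[:,4] = (10011010000110100101010000)·(01000000000000000000000000) mod 2 = 0+0+0+0+0+0+0+0+0+0+0+0+0+0+0+0+0+0+0+0+0+0+0+0+0+0 mod 2 = 0
  c[5] = d·G[:,5] = (10011010000110100101010000)·(00100000000000000000000000) mod 2 = 0+0+0+0+0+0+0+0+0+0+0+0+0+0+0+0+0+0+0+0+0+0+0+0+0+0 mod 2 = 0
  c[6] = d·G[:,6] = (10011010000110100101010000)·(00010000000000000000000000) mod 2 = 0+0+0+1+0+0+0+0+0+0+0+0+0+0+0+0+0+0+0+0+0+0+0+0+0+0 mod 2 = 1
  c[7] = d·G[:,7] = (10011010000110100101010000)·(00001111111000000011111111) mod 2 = 0+0+0+0+1+0+1+0+0+0+0+0+0+0+0+0+0+0+0+1+0+1+0+0+0+0 mod 2 = 0
  c[8] = d·G[:,8] = (10011010000110100101010000)·(00001000000000000000000000) mod 2 = 0+0+0+0+1+0+0+0+0+0+0+0+0+0+0+0+0+0+0+0+0+0+0+0+0+0 mod 2 = 1
  c[9] = d·G[:,9] = (10011010000110100101010000)·(00000100000000000000000000) mod 2 = 0+0+0+0+0+0+0+0+0+0+0+0+0+0+0+0+0+0+0+0+0+0+0+0+0+0 mod 2 = 0
  c[10] = d·G[:,10] = (10011010000110100101010000)·(00000010000000000000000000) mod 2 = 0+0+0+0+0+0+1+0+0+0+0+0+0+0+0+0+0+0+0+0+0+0+0+0+0+0 mod 2 = 1
  c[11] = d·G[:,11] = (10011010000110100101010000)·(00000001000000000000000000) mod 2 = 0+0+0+0+0+0+0+0+0+0+0+0+0+0+0+0+0+0+0+0+0+0+0+0+0+0 mod 2 = 0
  c[12] = d·G[:,12] = (10011010000110100101010000)·(00000000100000000000000000) mod 2 = 0+0+0+0+0+0+0+0+0+0+0+0+0+0+0+0+0+0+0+0+0+0+0+0+0+0 mod 2 = 0
  c[13] = d·G[:,13] = (10011010000110100101010000)·(00000000010000000000000000) mod 2 = 0+0+0+0+0+0+0+0+0+0+0+0+0+0+0+0+0+0+0+0+0+0+0+0+0+0 mod 2 = 0
  c[14] = d·G[:,14] = (10011010000110100101010000)·(00000000001000000000000000) mod 2 = 0+0+0+0+0+0+0+0+0+0+0+0+0+0+0+0+0+0+0+0+0+0+0+0+0+0 mod 2 = 0
  c[15] = d·G[:,15] = (10011010000110100101010000)·(00000000000111111111111111) mod 2 = 0+0+0+0+0+0+0+0+0+0+0+1+1+0+1+0+0+1+0+1+0+1+0+0+0+0 mod 2 = 0
  c[16] = d·G[:,16] = (10011010000110100101010000)·(00000000000100000000000000) mod 2 = 0+0+0+0+0+0+0+0+0+0+0+1+0+0+0+0+0+0+0+0+0+0+0+0+0+0 mod 2 = 1
  c[17] = d·G[:,17] = (10011010000110100101010000)·(00000000000010000000000000) mod 2 = 0+0+0+0+0+0+0+0+0+0+0+0+1+0+0+0+0+0+0+0+0+0+0+0+0+0 mod 2 = 1
  c[18] = d·G[:,18] = (10011010000110100101010000)·(00000000000001000000000000) mod 2 = 0+0+0+0+0+0+0+0+0+0+0+0+0+0+0+0+0+0+0+0+0+0+0+0+0+0 mod 2 = 0
  c[19] = d·G[:,19] = (10011010000110100101010000)·(00000000000000100000000000) mod 2 = 0+0+0+0+0+0+0+0+0+0+0+0+0+0+1+0+0+0+0+0+0+0+0+0+0+0 mod 2 = 1
  c[20] = d·G[:,20] = (10011010000110100101010000)·(00000000000000010000000000) mod 2 = 0+0+0+0+0+0+0+0+0+0+0+0+0+0+0+0+0+0+0+0+0+0+0+0+0+0 mod 2 = 0
  c[21] = d·G[:,21] = (10011010000110100101010000)·(00000000000000001000000000) mod 2 = 0+0+0+0+0+0+0+0+0+0+0+0+0+0+0+0+0+0+0+0+0+0+0+0+0+0 mod 2 = 0
  c[22] = d·G[:,22] = (10011010000110100101010000)·(00000000000000000100000000) mod 2 = 0+0+0+0+0+0+0+0+0+0+0+0+0+0+0+0+0+1+0+0+0+0+0+0+0+0 mod 2 = 1
  c[23] = d·G[:,23] = (10011010000110100101010000)·(00000000000000000010000000) mod 2 = 0+0+0+0+0+0+0+0+0+0+0+0+0+0+0+0+0+0+0+0+0+0+0+0+0+0 mod 2 = 0
  c[24] = d·G[:,24] = (10011010000110100101010000)·(00000000000000000001000000) mod 2 = 0+0+0+0+0+0+0+0+0+0+0+0+0+0+0+0+0+0+0+1+0+0+0+0+0+0 mod 2 = 1
  c[25] = d·G[:,25] = (10011010000110100101010000)·(00000000000000000000100000) mod 2 = 0+0+0+0+0+0+0+0+0+0+0+0+0+0+0+0+0+0+0+0+0+0+0+0+0+0 mod 2 = 0
  c[26] = d·G[:,26] = (10011010000110100101010000)·(00000000000000000000010000) mod 2 = 0+0+0+0+0+0+0+0+0+0+0+0+0+0+0+0+0+0+0+0+0+1+0+0+0+0 mod 2 = 1
  c[27] = d·G[:,27] = (10011010000110100101010000)·(00000000000000000000001000) mod 2 = 0+0+0+0+0+0+0+0+0+0+0+0+0+0+0+0+0+0+0+0+0+0+0+0+0+0 mod 2 = 0
  c[28] = d·G[:,28] = (10011010000110100101010000)·(00000000000000000000000100) mod 2 = 0+0+0+0+0+0+0+0+0+0+0+0+0+0+0+0+0+0+0+0+0+0+0+0+0+0 mod 2 = 0
  c[29] = d·G[:,29] = (10011010000110100101010000)·(00000000000000000000000010) mod 2 = 0+0+0+0+0+0+0+0+0+0+0+0+0+0+0+0+0+0+0+0+0+0+0+0+0+0 mod 2 = 0
  c[30] = d·G[:,30] = (10011010000110100101010000)·(00000000000000000000000001) mod 2 = 0+0+0+0+0+0+0+0+0+0+0+0+0+0+0+0+0+0+0+0+0+0+0+0+0+0 mod 2 = 0
Codeword = 0011001010100000110100101010000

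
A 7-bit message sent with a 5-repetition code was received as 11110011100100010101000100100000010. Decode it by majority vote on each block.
Split into 5-bit blocks and majority-vote each:
  block 1 = 11110: 4 ones, 1 zeros → 1
  block 2 = 01110: 3 ones, 2 zeros → 1
  block 3 = 01000: 1 ones, 4 zeros → 0
  block 4 = 10101: 3 ones, 2 zeros → 1
  block 5 = 00010: 1 ones, 4 zeros → 0
  block 6 = 01000: 1 ones, 4 zeros → 0
  block 7 = 00010: 1 ones, 4 zeros → 0
Decoded = 1101000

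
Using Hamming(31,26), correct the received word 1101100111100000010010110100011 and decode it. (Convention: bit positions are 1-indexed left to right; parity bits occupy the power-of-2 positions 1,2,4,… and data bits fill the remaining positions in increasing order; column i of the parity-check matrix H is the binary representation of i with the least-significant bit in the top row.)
Syndrome s = H · r^T (mod 2), r = 1101100111100000010010110100011:
  s[0] = (1010101010101010101010101010101)·(1101100111100000010010110100011) mod 2 = 1+0+0+0+1+0+0+0+1+0+1+0+0+0+0+0+0+0+0+0+1+0+1+0+0+0+0+0+0+0+1 mod 2 = 1
  s[1] = (0110011001100110011001100110011)·(1101100111100000010010110100011) mod 2 = 0+1+0+0+0+0+0+0+0+1+1+0+0+0+0+0+0+1+0+0+0+0+1+0+0+1+0+0+0+1+1 mod 2 = 0
  s[2] = (0001111000011110000111100001111)·(1101100111100000010010110100011) mod 2 = 0+0+0+1+1+0+0+0+0+0+0+0+0+0+0+0+0+0+0+0+1+0+1+0+0+0+0+0+0+1+1 mod 2 = 0
  s[3] = (0000000111111110000000011111111)·(1101100111100000010010110100011) mod 2 = 0+0+0+0+0+0+0+1+1+1+1+0+0+0+0+0+0+0+0+0+0+0+0+1+0+1+0+0+0+1+1 mod 2 = 0
  s[4] = (0000000000000001111111111111111)·(1101100111100000010010110100011) mod 2 = 0+0+0+0+0+0+0+0+0+0+0+0+0+0+0+0+0+1+0+0+1+0+1+1+0+1+0+0+0+1+1 mod 2 = 1
Syndrome = 10001
Column 17 of H equals this syndrome → error at bit 17 (1-indexed).
Flip bit 17: 1101100111100000010010110100011 → 1101100111100000110010110100011
Extract data bits at positions {3,5,6,7,9,10,11,12,13,14,15,17,18,19,20,21,22,23,24,25,26,27,28,29,30,31}: 01001110000110010110100011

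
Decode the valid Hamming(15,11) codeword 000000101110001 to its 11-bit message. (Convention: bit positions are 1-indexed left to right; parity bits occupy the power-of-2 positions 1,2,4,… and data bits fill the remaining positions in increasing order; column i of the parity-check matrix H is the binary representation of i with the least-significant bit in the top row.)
Parity bits occupy power-of-2 positions; data bits are at positions {3,5,6,7,9,10,11,12,13,14,15} (1-indexed).
Extract: c[3]=0 c[5]=0 c[6]=0 c[7]=1 c[9]=1 c[10]=1 c[11]=1 c[12]=0 c[13]=0 c[14]=0 c[15]=1
Data = 00011110001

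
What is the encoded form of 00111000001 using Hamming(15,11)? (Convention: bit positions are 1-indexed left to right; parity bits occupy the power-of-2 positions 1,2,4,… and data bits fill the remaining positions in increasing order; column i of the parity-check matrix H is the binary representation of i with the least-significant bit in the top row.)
Codeword c = d · G (mod 2), d = 00111000001:
  c[0] = d·G[:,0] = (00111000001)·(11011010101) mod 2 = 0+0+0+1+1+0+0+0+0+0+1 mod 2 = 1
  c[1] = d·G[:,1] = (00111000001)·(10110110011) mod 2 = 0+0+1+1+0+0+0+0+0+0+1 mod 2 = 1
  c[2] = d·G[:,2] = (00111000001)·(10000000000) mod 2 = 0+0+0+0+0+0+0+0+0+0+0 mod 2 = 0
  c[3] = d·G[:,3] = (00111000001)·(01110001111) mod 2 = 0+0+1+1+0+0+0+0+0+0+1 mod 2 = 1
  c[4] = d·G[:,4] = (00111000001)·(01000000000) mod 2 = 0+0+0+0+0+0+0+0+0+0+0 mod 2 = 0
  c[5] = d·G[:,5] = (00111000001)·(00100000000) mod 2 = 0+0+1+0+0+0+0+0+0+0+0 mod 2 = 1
  c[6] = d·G[:,6] = (00111000001)·(00010000000) mod 2 = 0+0+0+1+0+0+0+0+0+0+0 mod 2 = 1
  c[7] = d·G[:,7] = (00111000001)·(00001111111) mod 2 = 0+0+0+0+1+0+0+0+0+0+1 mod 2 = 0
  c[8] = d·G[:,8] = (00111000001)·(00001000000) mod 2 = 0+0+0+0+1+0+0+0+0+0+0 mod 2 = 1
  c[9] = d·G[:,9] = (00111000001)·(00000100000) mod 2 = 0+0+0+0+0+0+0+0+0+0+0 mod 2 = 0
  c[10] = d·G[:,10] = (00111000001)·(00000010000) mod 2 = 0+0+0+0+0+0+0+0+0+0+0 mod 2 = 0
  c[11] = d·G[:,11] = (00111000001)·(00000001000) mod 2 = 0+0+0+0+0+0+0+0+0+0+0 mod 2 = 0
  c[12] = d·G[:,12] = (00111000001)·(00000000100) mod 2 = 0+0+0+0+0+0+0+0+0+0+0 mod 2 = 0
  c[13] = d·G[:,13] = (00111000001)·(00000000010) mod 2 = 0+0+0+0+0+0+0+0+0+0+0 mod 2 = 0
  c[14] = d·G[:,14] = (00111000001)·(00000000001) mod 2 = 0+0+0+0+0+0+0+0+0+0+1 mod 2 = 1
Codeword = 110101101000001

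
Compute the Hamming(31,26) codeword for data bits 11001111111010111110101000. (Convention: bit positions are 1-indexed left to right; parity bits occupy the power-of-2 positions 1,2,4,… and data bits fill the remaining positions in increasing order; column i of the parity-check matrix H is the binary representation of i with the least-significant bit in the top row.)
Codeword c = d · G (mod 2), d = 11001111111010111110101000:
  c[0] = d·G[:,0] = (11001111111010111110101000)·(11011010101101010101010101) mod 2 = 1+1+0+0+1+0+1+0+1+0+1+0+0+0+0+1+0+1+0+0+0+0+0+0+0+0 mod 2 = 0
  c[1] = d·G[:,1] = (11001111111010111110101000)·(10110110011011001100110011) mod 2 = 1+0+0+0+0+1+1+0+0+1+1+0+1+0+0+0+1+1+0+0+1+0+0+0+0+0 mod 2 = 1
  c[2] = d·G[:,2] = (11001111111010111110101000)·(10000000000000000000000000) mod 2 = 1+0+0+0+0+0+0+0+0+0+0+0+0+0+0+0+0+0+0+0+0+0+0+0+0+0 mod 2 = 1
  c[3] = d·G[:,3] = (11001111111010111110101000)·(01110001111000111100001111) mod 2 = 0+1+0+0+0+0+0+1+1+1+1+0+0+0+1+1+1+1+0+0+0+0+1+0+0+0 mod 2 = 0
  c[4] = d·G[:,4] = (11001111111010111110101000)·(01000000000000000000000000) mod 2 = 0+1+0+0+0+0+0+0+0+0+0+0+0+0+0+0+0+0+0+0+0+0+0+0+0+0 mod 2 = 1
  c[5] = d·G[:,5] = (11001111111010111110101000)·(00100000000000000000000000) mod 2 = 0+0+0+0+0+0+0+0+0+0+0+0+0+0+0+0+0+0+0+0+0+0+0+0+0+0 mod 2 = 0
  c[6] = d·G[:,6] = (11001111111010111110101000)·(00010000000000000000000000) mod 2 = 0+0+0+0+0+0+0+0+0+0+0+0+0+0+0+0+0+0+0+0+0+0+0+0+0+0 mod 2 = 0
  c[7] = d·G[:,7] = (11001111111010111110101000)·(00001111111000000011111111) mod 2 = 0+0+0+0+1+1+1+1+1+1+1+0+0+0+0+0+0+0+1+0+1+0+1+0+0+0 mod 2 = 0
  c[8] = d·G[:,8] = (11001111111010111110101000)·(00001000000000000000000000) mod 2 = 0+0+0+0+1+0+0+0+0+0+0+0+0+0+0+0+0+0+0+0+0+0+0+0+0+0 mod 2 = 1
  c[9] = d·G[:,9] = (11001111111010111110101000)·(00000100000000000000000000) mod 2 = 0+0+0+0+0+1+0+0+0+0+0+0+0+0+0+0+0+0+0+0+0+0+0+0+0+0 mod 2 = 1
  c[10] = d·G[:,10] = (11001111111010111110101000)·(00000010000000000000000000) mod 2 = 0+0+0+0+0+0+1+0+0+0+0+0+0+0+0+0+0+0+0+0+0+0+0+0+0+0 mod 2 = 1
  c[11] = d·G[:,11] = (11001111111010111110101000)·(00000001000000000000000000) mod 2 = 0+0+0+0+0+0+0+1+0+0+0+0+0+0+0+0+0+0+0+0+0+0+0+0+0+0 mod 2 = 1
  c[12] = d·G[:,12] = (11001111111010111110101000)·(00000000100000000000000000) mod 2 = 0+0+0+0+0+0+0+0+1+0+0+0+0+0+0+0+0+0+0+0+0+0+0+0+0+0 mod 2 = 1
  c[13] = d·G[:,13] = (11001111111010111110101000)·(00000000010000000000000000) mod 2 = 0+0+0+0+0+0+0+0+0+1+0+0+0+0+0+0+0+0+0+0+0+0+0+0+0+0 mod 2 = 1
  c[14] = d·G[:,14] = (11001111111010111110101000)·(00000000001000000000000000) mod 2 = 0+0+0+0+0+0+0+0+0+0+1+0+0+0+0+0+0+0+0+0+0+0+0+0+0+0 mod 2 = 1
  c[15] = d·G[:,15] = (11001111111010111110101000)·(00000000000111111111111111) mod 2 = 0+0+0+0+0+0+0+0+0+0+0+0+1+0+1+1+1+1+1+0+1+0+1+0+0+0 mod 2 = 0
  c[16] = d·G[:,16] = (11001111111010111110101000)·(00000000000100000000000000) mod 2 = 0+0+0+0+0+0+0+0+0+0+0+0+0+0+0+0+0+0+0+0+0+0+0+0+0+0 mod 2 = 0
  c[17] = d·G[:,17] = (11001111111010111110101000)·(00000000000010000000000000) mod 2 = 0+0+0+0+0+0+0+0+0+0+0+0+1+0+0+0+0+0+0+0+0+0+0+0+0+0 mod 2 = 1
  c[18] = d·G[:,18] = (11001111111010111110101000)·(00000000000001000000000000) mod 2 = 0+0+0+0+0+0+0+0+0+0+0+0+0+0+0+0+0+0+0+0+0+0+0+0+0+0 mod 2 = 0
  c[19] = d·G[:,19] = (11001111111010111110101000)·(00000000000000100000000000) mod 2 = 0+0+0+0+0+0+0+0+0+0+0+0+0+0+1+0+0+0+0+0+0+0+0+0+0+0 mod 2 = 1
  c[20] = d·G[:,20] = (11001111111010111110101000)·(00000000000000010000000000) mod 2 = 0+0+0+0+0+0+0+0+0+0+0+0+0+0+0+1+0+0+0+0+0+0+0+0+0+0 mod 2 = 1
  c[21] = d·G[:,21] = (11001111111010111110101000)·(00000000000000001000000000) mod 2 = 0+0+0+0+0+0+0+0+0+0+0+0+0+0+0+0+1+0+0+0+0+0+0+0+0+0 mod 2 = 1
  c[22] = d·G[:,22] = (11001111111010111110101000)·(00000000000000000100000000) mod 2 = 0+0+0+0+0+0+0+0+0+0+0+0+0+0+0+0+0+1+0+0+0+0+0+0+0+0 mod 2 = 1
  c[23] = d·G[:,23] = (11001111111010111110101000)·(00000000000000000010000000) mod 2 = 0+0+0+0+0+0+0+0+0+0+0+0+0+0+0+0+0+0+1+0+0+0+0+0+0+0 mod 2 = 1
  c[24] = d·G[:,24] = (11001111111010111110101000)·(00000000000000000001000000) mod 2 = 0+0+0+0+0+0+0+0+0+0+0+0+0+0+0+0+0+0+0+0+0+0+0+0+0+0 mod 2 = 0
  c[25] = d·G[:,25] = (11001111111010111110101000)·(00000000000000000000100000) mod 2 = 0+0+0+0+0+0+0+0+0+0+0+0+0+0+0+0+0+0+0+0+1+0+0+0+0+0 mod 2 = 1
  c[26] = d·G[:,26] = (11001111111010111110101000)·(00000000000000000000010000) mod 2 = 0+0+0+0+0+0+0+0+0+0+0+0+0+0+0+0+0+0+0+0+0+0+0+0+0+0 mod 2 = 0
  c[27] = d·G[:,27] = (11001111111010111110101000)·(00000000000000000000001000) mod 2 = 0+0+0+0+0+0+0+0+0+0+0+0+0+0+0+0+0+0+0+0+0+0+1+0+0+0 mod 2 = 1
  c[28] = d·G[:,28] = (11001111111010111110101000)·(00000000000000000000000100) mod 2 = 0+0+0+0+0+0+0+0+0+0+0+0+0+0+0+0+0+0+0+0+0+0+0+0+0+0 mod 2 = 0
  c[29] = d·G[:,29] = (11001111111010111110101000)·(00000000000000000000000010) mod 2 = 0+0+0+0+0+0+0+0+0+0+0+0+0+0+0+0+0+0+0+0+0+0+0+0+0+0 mod 2 = 0
  c[30] = d·G[:,30] = (11001111111010111110101000)·(00000000000000000000000001) mod 2 = 0+0+0+0+0+0+0+0+0+0+0+0+0+0+0+0+0+0+0+0+0+0+0+0+0+0 mod 2 = 0
Codeword = 0110100011111110010111110101000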